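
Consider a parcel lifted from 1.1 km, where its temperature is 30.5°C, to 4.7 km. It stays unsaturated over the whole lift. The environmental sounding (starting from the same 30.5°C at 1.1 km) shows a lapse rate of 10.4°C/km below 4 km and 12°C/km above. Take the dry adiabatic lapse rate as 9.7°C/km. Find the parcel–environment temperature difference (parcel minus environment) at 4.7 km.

Parcel:
  Dry to 4700 m: -9.7 × 3.6 km = -34.92°C, so T = -4.42°C.
Environment:
  Environment, lower layer to 4000 m: -10.4 × 2.9 km = -30.16°C, so T = 0.34°C.
  Environment, upper layer to 4700 m: -12 × 0.7 km = -8.4°C, so T = -8.06°C.
T_parcel − T_env = -4.42 − (-8.06) = +3.64°C

+3.64°C (parcel warmer than environment)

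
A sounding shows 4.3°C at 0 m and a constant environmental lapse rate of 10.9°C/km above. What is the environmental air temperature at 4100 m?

-40.39°C

From 0 m to 4100 m (environmental): cools by 10.9 × 4.1 = 44.69°C, giving -40.39°C.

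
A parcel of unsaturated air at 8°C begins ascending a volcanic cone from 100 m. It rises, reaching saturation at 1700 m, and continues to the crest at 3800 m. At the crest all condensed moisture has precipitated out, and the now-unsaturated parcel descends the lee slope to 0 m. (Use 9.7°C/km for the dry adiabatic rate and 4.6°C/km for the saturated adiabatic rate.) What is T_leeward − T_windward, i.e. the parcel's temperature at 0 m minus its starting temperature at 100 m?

From 100 m to 1700 m (dry): cools by 9.7 × 1.6 = 15.52°C, giving -7.52°C.
From 1700 m to 3800 m (saturated): cools by 4.6 × 2.1 = 9.66°C, giving -17.18°C.
From 3800 m to 0 m (dry descent): warms by 9.7 × 3.8 = 36.86°C, giving 19.68°C.
Net change vs windward start: 19.68 − 8 = +11.68°C

+11.68°C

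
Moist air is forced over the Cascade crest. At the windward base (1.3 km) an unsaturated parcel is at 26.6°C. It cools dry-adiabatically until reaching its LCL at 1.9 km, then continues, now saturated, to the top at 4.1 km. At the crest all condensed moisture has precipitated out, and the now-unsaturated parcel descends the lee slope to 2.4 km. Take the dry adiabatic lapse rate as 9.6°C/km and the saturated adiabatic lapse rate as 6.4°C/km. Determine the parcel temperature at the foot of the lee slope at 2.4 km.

1300 → 1900 m (dry, 9.6°C/km): ΔT = -9.6 × 0.6 = -5.76°C → T = 20.84°C
1900 → 4100 m (saturated, 6.4°C/km): ΔT = -6.4 × 2.2 = -14.08°C → T = 6.76°C
4100 → 2400 m (dry descent, 9.6°C/km): ΔT = +9.6 × 1.7 = +16.32°C → T = 23.08°C

23.08°C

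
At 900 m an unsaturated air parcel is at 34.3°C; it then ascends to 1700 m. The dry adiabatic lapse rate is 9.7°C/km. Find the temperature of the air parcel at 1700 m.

26.54°C

Dry adiabatic to 1700 m: -9.7 × 0.8 km = -7.76°C, so T = 26.54°C.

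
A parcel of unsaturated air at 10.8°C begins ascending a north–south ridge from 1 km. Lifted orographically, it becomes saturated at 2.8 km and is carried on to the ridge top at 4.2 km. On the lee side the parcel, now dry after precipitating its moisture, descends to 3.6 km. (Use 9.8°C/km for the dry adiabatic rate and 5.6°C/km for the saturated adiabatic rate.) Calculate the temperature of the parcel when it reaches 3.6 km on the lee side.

-8.8°C

1000–2800 m, dry: Δz = 1.8 km ⇒ ΔT = -17.64°C; T = -6.84°C
2800–4200 m, saturated: Δz = 1.4 km ⇒ ΔT = -7.84°C; T = -14.68°C
4200–3600 m, dry descent: Δz = 0.6 km ⇒ ΔT = +5.88°C; T = -8.8°C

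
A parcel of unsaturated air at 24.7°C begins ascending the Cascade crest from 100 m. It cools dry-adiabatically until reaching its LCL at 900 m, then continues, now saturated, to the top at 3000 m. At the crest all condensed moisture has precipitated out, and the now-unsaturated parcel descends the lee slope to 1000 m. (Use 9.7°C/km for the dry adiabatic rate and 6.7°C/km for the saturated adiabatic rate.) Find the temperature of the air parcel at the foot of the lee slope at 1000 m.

22.27°C

Dry to 900 m: -9.7 × 0.8 km = -7.76°C, so T = 16.94°C.
Saturated to 3000 m: -6.7 × 2.1 km = -14.07°C, so T = 2.87°C.
Dry descent to 1000 m: +9.7 × 2 km = +19.4°C, so T = 22.27°C.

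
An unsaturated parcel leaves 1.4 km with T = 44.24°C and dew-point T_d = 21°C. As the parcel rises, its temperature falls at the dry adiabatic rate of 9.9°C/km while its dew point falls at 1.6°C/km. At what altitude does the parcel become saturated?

4.2 km

T and T_d converge at 9.9 − 1.6 = 8.3°C per km
Height above start = (44.24 − 21) / 8.3 = 2.8 km
LCL altitude = 1400 m + 2800 m = 4200 m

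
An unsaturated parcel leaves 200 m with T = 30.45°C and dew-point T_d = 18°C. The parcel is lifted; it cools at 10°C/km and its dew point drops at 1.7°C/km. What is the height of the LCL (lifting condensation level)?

T and T_d converge at 10 − 1.7 = 8.3°C per km
Height above start = (30.45 − 18) / 8.3 = 1.5 km
LCL altitude = 200 m + 1500 m = 1700 m

1700 m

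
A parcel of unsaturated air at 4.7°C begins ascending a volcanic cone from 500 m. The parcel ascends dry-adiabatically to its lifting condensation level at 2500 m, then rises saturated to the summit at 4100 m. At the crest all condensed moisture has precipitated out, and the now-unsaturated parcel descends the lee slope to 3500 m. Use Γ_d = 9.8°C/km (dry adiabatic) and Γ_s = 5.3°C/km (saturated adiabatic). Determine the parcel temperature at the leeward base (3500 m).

Dry to 2500 m: -9.8 × 2 km = -19.6°C, so T = -14.9°C.
Saturated to 4100 m: -5.3 × 1.6 km = -8.48°C, so T = -23.38°C.
Dry descent to 3500 m: +9.8 × 0.6 km = +5.88°C, so T = -17.5°C.

-17.5°C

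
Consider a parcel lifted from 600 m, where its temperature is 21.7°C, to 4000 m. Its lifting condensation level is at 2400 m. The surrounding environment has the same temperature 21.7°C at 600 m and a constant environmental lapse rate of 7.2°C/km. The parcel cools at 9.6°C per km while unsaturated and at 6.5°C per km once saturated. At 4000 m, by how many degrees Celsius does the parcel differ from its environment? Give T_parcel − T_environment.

Parcel:
  From 600 m to 2400 m (dry): cools by 9.6 × 1.8 = 17.28°C, giving 4.42°C.
  From 2400 m to 4000 m (saturated): cools by 6.5 × 1.6 = 10.4°C, giving -5.98°C.
Environment:
  From 600 m to 4000 m (environment): cools by 7.2 × 3.4 = 24.48°C, giving -2.78°C.
T_parcel − T_env = -5.98 − (-2.78) = -3.2°C

-3.2°C (parcel cooler than environment)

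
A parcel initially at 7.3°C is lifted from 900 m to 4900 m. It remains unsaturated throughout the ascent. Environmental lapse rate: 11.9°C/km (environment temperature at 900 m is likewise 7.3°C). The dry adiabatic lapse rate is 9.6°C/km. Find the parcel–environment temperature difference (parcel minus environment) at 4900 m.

Parcel:
  Dry to 4900 m: -9.6 × 4 km = -38.4°C, so T = -31.1°C.
Environment:
  Environment to 4900 m: -11.9 × 4 km = -47.6°C, so T = -40.3°C.
T_parcel − T_env = -31.1 − (-40.3) = +9.2°C

+9.2°C (parcel warmer than environment)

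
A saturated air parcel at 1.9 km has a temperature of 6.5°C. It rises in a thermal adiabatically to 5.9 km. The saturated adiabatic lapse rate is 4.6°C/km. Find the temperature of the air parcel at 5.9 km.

-11.9°C

Saturated adiabatic to 5900 m: -4.6 × 4 km = -18.4°C, so T = -11.9°C.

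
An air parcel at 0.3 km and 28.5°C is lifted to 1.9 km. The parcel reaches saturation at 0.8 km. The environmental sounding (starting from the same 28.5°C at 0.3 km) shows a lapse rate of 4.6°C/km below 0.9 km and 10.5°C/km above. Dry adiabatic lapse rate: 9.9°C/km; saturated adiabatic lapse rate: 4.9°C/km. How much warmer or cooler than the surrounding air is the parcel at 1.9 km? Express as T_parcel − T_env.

Parcel:
  From 300 m to 800 m (dry): cools by 9.9 × 0.5 = 4.95°C, giving 23.55°C.
  From 800 m to 1900 m (saturated): cools by 4.9 × 1.1 = 5.39°C, giving 18.16°C.
Environment:
  From 300 m to 900 m (environment, lower layer): cools by 4.6 × 0.6 = 2.76°C, giving 25.74°C.
  From 900 m to 1900 m (environment, upper layer): cools by 10.5 × 1 = 10.5°C, giving 15.24°C.
T_parcel − T_env = 18.16 − 15.24 = +2.92°C

+2.92°C (parcel warmer than environment)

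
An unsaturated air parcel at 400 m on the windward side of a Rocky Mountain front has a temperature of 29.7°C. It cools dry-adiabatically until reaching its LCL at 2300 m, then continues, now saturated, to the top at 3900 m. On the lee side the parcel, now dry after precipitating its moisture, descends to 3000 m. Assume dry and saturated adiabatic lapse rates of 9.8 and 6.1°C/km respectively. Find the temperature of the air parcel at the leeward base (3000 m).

10.14°C

400 → 2300 m (dry, 9.8°C/km): ΔT = -9.8 × 1.9 = -18.62°C → T = 11.08°C
2300 → 3900 m (saturated, 6.1°C/km): ΔT = -6.1 × 1.6 = -9.76°C → T = 1.32°C
3900 → 3000 m (dry descent, 9.8°C/km): ΔT = +9.8 × 0.9 = +8.82°C → T = 10.14°C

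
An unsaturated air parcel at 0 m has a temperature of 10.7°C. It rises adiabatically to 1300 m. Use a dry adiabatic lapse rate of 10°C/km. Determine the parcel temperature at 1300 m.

-2.3°C

0–1300 m, dry adiabatic: Δz = 1.3 km ⇒ ΔT = -13°C; T = -2.3°C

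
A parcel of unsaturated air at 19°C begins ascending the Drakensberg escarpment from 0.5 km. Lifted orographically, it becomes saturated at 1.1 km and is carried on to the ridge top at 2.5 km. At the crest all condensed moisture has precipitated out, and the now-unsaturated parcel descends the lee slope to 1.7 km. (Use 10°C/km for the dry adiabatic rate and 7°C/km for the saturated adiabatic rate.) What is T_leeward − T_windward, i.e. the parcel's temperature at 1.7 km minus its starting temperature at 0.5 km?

500 → 1100 m (dry, 10°C/km): ΔT = -10 × 0.6 = -6°C → T = 13°C
1100 → 2500 m (saturated, 7°C/km): ΔT = -7 × 1.4 = -9.8°C → T = 3.2°C
2500 → 1700 m (dry descent, 10°C/km): ΔT = +10 × 0.8 = +8°C → T = 11.2°C
Net change vs windward start: 11.2 − 19 = -7.8°C

-7.8°C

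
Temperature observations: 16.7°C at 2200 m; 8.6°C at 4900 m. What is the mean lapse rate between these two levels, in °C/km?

3°C/km

Γ = −ΔT/Δz = (16.7 − 8.6) / (4900 − 2200) m
  = 8.1°C / 2.7 km = 3°C/km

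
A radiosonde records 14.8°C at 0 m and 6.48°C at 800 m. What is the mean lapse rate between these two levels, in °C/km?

10.4°C/km

Γ = −ΔT/Δz = (14.8 − 6.48) / (800 − 0) m
  = 8.32°C / 0.8 km = 10.4°C/km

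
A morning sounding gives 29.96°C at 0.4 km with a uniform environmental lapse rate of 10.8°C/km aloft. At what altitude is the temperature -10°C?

Height above start = (29.96 − (-10)) / 10.8 = 3.7 km
Altitude = 400 m + 3700 m = 4100 m

4.1 km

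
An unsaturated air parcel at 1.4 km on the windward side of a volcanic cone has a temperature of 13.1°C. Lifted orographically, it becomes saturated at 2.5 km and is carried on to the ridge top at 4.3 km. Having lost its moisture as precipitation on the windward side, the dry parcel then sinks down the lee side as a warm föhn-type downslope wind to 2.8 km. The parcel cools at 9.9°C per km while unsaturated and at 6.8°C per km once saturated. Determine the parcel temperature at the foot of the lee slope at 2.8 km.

4.82°C

1400–2500 m, dry: Δz = 1.1 km ⇒ ΔT = -10.89°C; T = 2.21°C
2500–4300 m, saturated: Δz = 1.8 km ⇒ ΔT = -12.24°C; T = -10.03°C
4300–2800 m, dry descent: Δz = 1.5 km ⇒ ΔT = +14.85°C; T = 4.82°C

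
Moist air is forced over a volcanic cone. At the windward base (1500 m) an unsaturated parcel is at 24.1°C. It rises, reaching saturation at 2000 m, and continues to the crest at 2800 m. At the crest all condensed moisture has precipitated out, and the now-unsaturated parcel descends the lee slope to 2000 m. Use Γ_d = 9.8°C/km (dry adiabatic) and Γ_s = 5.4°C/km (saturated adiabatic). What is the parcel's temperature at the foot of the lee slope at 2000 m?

22.72°C

Dry to 2000 m: -9.8 × 0.5 km = -4.9°C, so T = 19.2°C.
Saturated to 2800 m: -5.4 × 0.8 km = -4.32°C, so T = 14.88°C.
Dry descent to 2000 m: +9.8 × 0.8 km = +7.84°C, so T = 22.72°C.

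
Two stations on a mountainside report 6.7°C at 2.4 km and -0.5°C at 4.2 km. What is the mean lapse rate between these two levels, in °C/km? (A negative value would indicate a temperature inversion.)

4°C/km

Γ = −ΔT/Δz = (6.7 − (-0.5)) / (4200 − 2400) m
  = 7.2°C / 1.8 km = 4°C/km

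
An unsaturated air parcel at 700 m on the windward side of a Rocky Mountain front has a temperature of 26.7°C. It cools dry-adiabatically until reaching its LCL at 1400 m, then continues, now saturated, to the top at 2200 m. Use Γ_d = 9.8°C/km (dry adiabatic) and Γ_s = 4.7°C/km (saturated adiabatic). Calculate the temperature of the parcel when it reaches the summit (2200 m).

700–1400 m, dry: Δz = 0.7 km ⇒ ΔT = -6.86°C; T = 19.84°C
1400–2200 m, saturated: Δz = 0.8 km ⇒ ΔT = -3.76°C; T = 16.08°C

16.08°C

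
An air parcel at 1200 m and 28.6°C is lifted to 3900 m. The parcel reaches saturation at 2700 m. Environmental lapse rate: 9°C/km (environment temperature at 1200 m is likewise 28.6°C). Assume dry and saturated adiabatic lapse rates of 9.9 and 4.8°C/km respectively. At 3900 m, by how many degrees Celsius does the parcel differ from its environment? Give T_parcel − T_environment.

+3.69°C (parcel warmer than environment)

Parcel:
  Dry to 2700 m: -9.9 × 1.5 km = -14.85°C, so T = 13.75°C.
  Saturated to 3900 m: -4.8 × 1.2 km = -5.76°C, so T = 7.99°C.
Environment:
  Environment to 3900 m: -9 × 2.7 km = -24.3°C, so T = 4.3°C.
T_parcel − T_env = 7.99 − 4.3 = +3.69°C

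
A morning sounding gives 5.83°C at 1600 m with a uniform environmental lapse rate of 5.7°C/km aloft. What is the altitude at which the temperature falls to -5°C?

Height above start = (5.83 − (-5)) / 5.7 = 1.9 km
Altitude = 1600 m + 1900 m = 3500 m

3500 m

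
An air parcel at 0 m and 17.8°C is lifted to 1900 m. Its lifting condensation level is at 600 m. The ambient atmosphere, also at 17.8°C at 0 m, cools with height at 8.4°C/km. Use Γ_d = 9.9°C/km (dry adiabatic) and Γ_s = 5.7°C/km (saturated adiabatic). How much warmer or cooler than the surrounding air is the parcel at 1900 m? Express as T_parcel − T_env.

Parcel:
  0–600 m, dry: Δz = 0.6 km ⇒ ΔT = -5.94°C; T = 11.86°C
  600–1900 m, saturated: Δz = 1.3 km ⇒ ΔT = -7.41°C; T = 4.45°C
Environment:
  0–1900 m, environment: Δz = 1.9 km ⇒ ΔT = -15.96°C; T = 1.84°C
T_parcel − T_env = 4.45 − 1.84 = +2.61°C

+2.61°C (parcel warmer than environment)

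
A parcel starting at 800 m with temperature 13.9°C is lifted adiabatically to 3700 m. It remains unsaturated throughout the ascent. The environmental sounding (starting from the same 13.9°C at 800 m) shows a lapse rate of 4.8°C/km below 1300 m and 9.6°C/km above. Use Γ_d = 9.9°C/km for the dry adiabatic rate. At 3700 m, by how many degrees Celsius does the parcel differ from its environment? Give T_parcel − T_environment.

Parcel:
  Dry to 3700 m: -9.9 × 2.9 km = -28.71°C, so T = -14.81°C.
Environment:
  Environment, lower layer to 1300 m: -4.8 × 0.5 km = -2.4°C, so T = 11.5°C.
  Environment, upper layer to 3700 m: -9.6 × 2.4 km = -23.04°C, so T = -11.54°C.
T_parcel − T_env = -14.81 − (-11.54) = -3.27°C

-3.27°C (parcel cooler than environment)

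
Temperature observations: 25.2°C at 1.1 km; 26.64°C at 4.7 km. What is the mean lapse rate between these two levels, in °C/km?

-0.4°C/km

Γ = −ΔT/Δz = (25.2 − 26.64) / (4700 − 1100) m
  = -1.44°C / 3.6 km = -0.4°C/km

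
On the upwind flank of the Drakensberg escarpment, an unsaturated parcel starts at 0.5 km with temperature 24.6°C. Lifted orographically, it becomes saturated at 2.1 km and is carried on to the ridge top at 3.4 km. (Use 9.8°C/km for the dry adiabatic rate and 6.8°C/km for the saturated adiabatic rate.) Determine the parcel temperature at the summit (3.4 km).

0.08°C

500–2100 m, dry: Δz = 1.6 km ⇒ ΔT = -15.68°C; T = 8.92°C
2100–3400 m, saturated: Δz = 1.3 km ⇒ ΔT = -8.84°C; T = 0.08°C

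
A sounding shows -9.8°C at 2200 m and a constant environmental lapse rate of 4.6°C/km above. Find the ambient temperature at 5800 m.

-26.36°C

From 2200 m to 5800 m (environmental): cools by 4.6 × 3.6 = 16.56°C, giving -26.36°C.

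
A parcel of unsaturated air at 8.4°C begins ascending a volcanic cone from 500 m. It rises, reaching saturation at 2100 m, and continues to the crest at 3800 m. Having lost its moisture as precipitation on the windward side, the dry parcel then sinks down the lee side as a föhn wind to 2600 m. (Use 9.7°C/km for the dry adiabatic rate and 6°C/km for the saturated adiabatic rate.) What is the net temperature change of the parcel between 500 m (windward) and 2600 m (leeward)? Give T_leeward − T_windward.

-14.08°C

500 → 2100 m (dry, 9.7°C/km): ΔT = -9.7 × 1.6 = -15.52°C → T = -7.12°C
2100 → 3800 m (saturated, 6°C/km): ΔT = -6 × 1.7 = -10.2°C → T = -17.32°C
3800 → 2600 m (dry descent, 9.7°C/km): ΔT = +9.7 × 1.2 = +11.64°C → T = -5.68°C
Net change vs windward start: -5.68 − 8.4 = -14.08°C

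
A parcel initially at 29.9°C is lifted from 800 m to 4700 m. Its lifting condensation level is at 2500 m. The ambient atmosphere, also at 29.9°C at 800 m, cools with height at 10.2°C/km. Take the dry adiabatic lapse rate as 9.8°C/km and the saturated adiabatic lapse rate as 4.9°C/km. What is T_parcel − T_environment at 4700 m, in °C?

+12.34°C (parcel warmer than environment)

Parcel:
  800 → 2500 m (dry, 9.8°C/km): ΔT = -9.8 × 1.7 = -16.66°C → T = 13.24°C
  2500 → 4700 m (saturated, 4.9°C/km): ΔT = -4.9 × 2.2 = -10.78°C → T = 2.46°C
Environment:
  800 → 4700 m (environment, 10.2°C/km): ΔT = -10.2 × 3.9 = -39.78°C → T = -9.88°C
T_parcel − T_env = 2.46 − (-9.88) = +12.34°C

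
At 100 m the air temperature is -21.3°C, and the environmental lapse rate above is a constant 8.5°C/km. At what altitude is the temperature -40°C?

2300 m

Height above start = (-21.3 − (-40)) / 8.5 = 2.2 km
Altitude = 100 m + 2200 m = 2300 m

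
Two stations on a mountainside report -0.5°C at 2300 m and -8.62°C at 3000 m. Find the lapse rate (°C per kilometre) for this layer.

Γ = −ΔT/Δz = (-0.5 − (-8.62)) / (3000 − 2300) m
  = 8.12°C / 0.7 km = 11.6°C/km

11.6°C/km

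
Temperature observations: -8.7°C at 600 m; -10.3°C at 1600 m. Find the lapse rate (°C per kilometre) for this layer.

Γ = −ΔT/Δz = (-8.7 − (-10.3)) / (1600 − 600) m
  = 1.6°C / 1 km = 1.6°C/km

1.6°C/km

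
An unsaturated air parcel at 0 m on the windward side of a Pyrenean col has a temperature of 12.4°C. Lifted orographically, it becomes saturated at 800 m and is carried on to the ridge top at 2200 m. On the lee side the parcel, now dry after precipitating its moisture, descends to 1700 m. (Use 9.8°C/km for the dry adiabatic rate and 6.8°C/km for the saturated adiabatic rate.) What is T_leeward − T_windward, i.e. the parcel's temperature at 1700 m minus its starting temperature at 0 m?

0 → 800 m (dry, 9.8°C/km): ΔT = -9.8 × 0.8 = -7.84°C → T = 4.56°C
800 → 2200 m (saturated, 6.8°C/km): ΔT = -6.8 × 1.4 = -9.52°C → T = -4.96°C
2200 → 1700 m (dry descent, 9.8°C/km): ΔT = +9.8 × 0.5 = +4.9°C → T = -0.06°C
Net change vs windward start: -0.06 − 12.4 = -12.46°C

-12.46°C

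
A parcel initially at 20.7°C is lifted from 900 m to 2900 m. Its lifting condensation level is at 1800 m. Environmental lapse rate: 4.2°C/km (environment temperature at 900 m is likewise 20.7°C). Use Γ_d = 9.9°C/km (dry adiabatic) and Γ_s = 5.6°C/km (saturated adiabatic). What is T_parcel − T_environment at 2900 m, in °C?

Parcel:
  From 900 m to 1800 m (dry): cools by 9.9 × 0.9 = 8.91°C, giving 11.79°C.
  From 1800 m to 2900 m (saturated): cools by 5.6 × 1.1 = 6.16°C, giving 5.63°C.
Environment:
  From 900 m to 2900 m (environment): cools by 4.2 × 2 = 8.4°C, giving 12.3°C.
T_parcel − T_env = 5.63 − 12.3 = -6.67°C

-6.67°C (parcel cooler than environment)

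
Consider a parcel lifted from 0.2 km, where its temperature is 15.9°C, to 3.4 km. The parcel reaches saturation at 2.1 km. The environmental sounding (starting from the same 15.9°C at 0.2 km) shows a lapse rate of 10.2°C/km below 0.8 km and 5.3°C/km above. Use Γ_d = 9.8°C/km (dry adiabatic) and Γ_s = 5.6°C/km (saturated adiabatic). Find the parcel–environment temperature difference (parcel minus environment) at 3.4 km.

-6°C (parcel cooler than environment)

Parcel:
  Dry to 2100 m: -9.8 × 1.9 km = -18.62°C, so T = -2.72°C.
  Saturated to 3400 m: -5.6 × 1.3 km = -7.28°C, so T = -10°C.
Environment:
  Environment, lower layer to 800 m: -10.2 × 0.6 km = -6.12°C, so T = 9.78°C.
  Environment, upper layer to 3400 m: -5.3 × 2.6 km = -13.78°C, so T = -4°C.
T_parcel − T_env = -10 − (-4) = -6°C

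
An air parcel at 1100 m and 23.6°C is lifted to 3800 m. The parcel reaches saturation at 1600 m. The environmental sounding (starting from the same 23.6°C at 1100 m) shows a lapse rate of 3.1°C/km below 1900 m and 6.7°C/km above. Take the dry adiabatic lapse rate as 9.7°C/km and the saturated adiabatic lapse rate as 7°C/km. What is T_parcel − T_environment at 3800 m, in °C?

Parcel:
  1100–1600 m, dry: Δz = 0.5 km ⇒ ΔT = -4.85°C; T = 18.75°C
  1600–3800 m, saturated: Δz = 2.2 km ⇒ ΔT = -15.4°C; T = 3.35°C
Environment:
  1100–1900 m, environment, lower layer: Δz = 0.8 km ⇒ ΔT = -2.48°C; T = 21.12°C
  1900–3800 m, environment, upper layer: Δz = 1.9 km ⇒ ΔT = -12.73°C; T = 8.39°C
T_parcel − T_env = 3.35 − 8.39 = -5.04°C

-5.04°C (parcel cooler than environment)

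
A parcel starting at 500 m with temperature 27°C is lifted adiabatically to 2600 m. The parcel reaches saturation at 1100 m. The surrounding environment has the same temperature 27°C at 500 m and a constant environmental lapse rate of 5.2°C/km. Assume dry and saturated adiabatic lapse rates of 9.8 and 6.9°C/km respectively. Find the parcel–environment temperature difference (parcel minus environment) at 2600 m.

Parcel:
  500 → 1100 m (dry, 9.8°C/km): ΔT = -9.8 × 0.6 = -5.88°C → T = 21.12°C
  1100 → 2600 m (saturated, 6.9°C/km): ΔT = -6.9 × 1.5 = -10.35°C → T = 10.77°C
Environment:
  500 → 2600 m (environment, 5.2°C/km): ΔT = -5.2 × 2.1 = -10.92°C → T = 16.08°C
T_parcel − T_env = 10.77 − 16.08 = -5.31°C

-5.31°C (parcel cooler than environment)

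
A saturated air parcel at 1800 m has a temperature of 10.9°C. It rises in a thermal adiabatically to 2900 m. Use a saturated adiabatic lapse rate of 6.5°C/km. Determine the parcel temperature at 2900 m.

1800 → 2900 m (saturated adiabatic, 6.5°C/km): ΔT = -6.5 × 1.1 = -7.15°C → T = 3.75°C

3.75°C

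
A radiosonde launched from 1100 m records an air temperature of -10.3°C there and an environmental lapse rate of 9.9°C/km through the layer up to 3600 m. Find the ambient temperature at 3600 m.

-35.05°C

From 1100 m to 3600 m (environmental): cools by 9.9 × 2.5 = 24.75°C, giving -35.05°C.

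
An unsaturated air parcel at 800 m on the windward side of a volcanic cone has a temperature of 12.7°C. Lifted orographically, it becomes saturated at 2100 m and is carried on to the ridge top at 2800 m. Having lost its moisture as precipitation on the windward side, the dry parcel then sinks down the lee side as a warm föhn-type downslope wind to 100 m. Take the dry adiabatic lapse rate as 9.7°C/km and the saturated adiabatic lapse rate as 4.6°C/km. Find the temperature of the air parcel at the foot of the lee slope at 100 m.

23.06°C

800 → 2100 m (dry, 9.7°C/km): ΔT = -9.7 × 1.3 = -12.61°C → T = 0.09°C
2100 → 2800 m (saturated, 4.6°C/km): ΔT = -4.6 × 0.7 = -3.22°C → T = -3.13°C
2800 → 100 m (dry descent, 9.7°C/km): ΔT = +9.7 × 2.7 = +26.19°C → T = 23.06°C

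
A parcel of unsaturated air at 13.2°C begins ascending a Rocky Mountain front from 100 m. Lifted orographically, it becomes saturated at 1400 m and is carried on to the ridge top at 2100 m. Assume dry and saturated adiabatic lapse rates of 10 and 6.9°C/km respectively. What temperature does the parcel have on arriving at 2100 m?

-4.63°C

Dry to 1400 m: -10 × 1.3 km = -13°C, so T = 0.2°C.
Saturated to 2100 m: -6.9 × 0.7 km = -4.83°C, so T = -4.63°C.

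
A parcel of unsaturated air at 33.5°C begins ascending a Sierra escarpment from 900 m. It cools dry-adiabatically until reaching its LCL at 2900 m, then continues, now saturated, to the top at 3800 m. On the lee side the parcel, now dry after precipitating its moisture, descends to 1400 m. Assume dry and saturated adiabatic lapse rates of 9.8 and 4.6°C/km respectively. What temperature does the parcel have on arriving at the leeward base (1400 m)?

33.28°C

900 → 2900 m (dry, 9.8°C/km): ΔT = -9.8 × 2 = -19.6°C → T = 13.9°C
2900 → 3800 m (saturated, 4.6°C/km): ΔT = -4.6 × 0.9 = -4.14°C → T = 9.76°C
3800 → 1400 m (dry descent, 9.8°C/km): ΔT = +9.8 × 2.4 = +23.52°C → T = 33.28°C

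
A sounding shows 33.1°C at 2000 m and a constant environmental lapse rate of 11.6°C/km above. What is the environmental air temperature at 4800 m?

0.62°C

Environmental to 4800 m: -11.6 × 2.8 km = -32.48°C, so T = 0.62°C.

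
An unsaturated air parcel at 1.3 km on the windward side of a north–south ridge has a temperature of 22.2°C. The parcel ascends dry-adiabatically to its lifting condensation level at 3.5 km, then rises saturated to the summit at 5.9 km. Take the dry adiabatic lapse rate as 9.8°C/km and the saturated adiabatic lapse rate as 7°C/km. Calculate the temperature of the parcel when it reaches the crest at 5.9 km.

-16.16°C

Dry to 3500 m: -9.8 × 2.2 km = -21.56°C, so T = 0.64°C.
Saturated to 5900 m: -7 × 2.4 km = -16.8°C, so T = -16.16°C.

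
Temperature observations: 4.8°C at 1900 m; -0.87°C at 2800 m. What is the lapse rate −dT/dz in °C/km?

6.3°C/km

Γ = −ΔT/Δz = (4.8 − (-0.87)) / (2800 − 1900) m
  = 5.67°C / 0.9 km = 6.3°C/km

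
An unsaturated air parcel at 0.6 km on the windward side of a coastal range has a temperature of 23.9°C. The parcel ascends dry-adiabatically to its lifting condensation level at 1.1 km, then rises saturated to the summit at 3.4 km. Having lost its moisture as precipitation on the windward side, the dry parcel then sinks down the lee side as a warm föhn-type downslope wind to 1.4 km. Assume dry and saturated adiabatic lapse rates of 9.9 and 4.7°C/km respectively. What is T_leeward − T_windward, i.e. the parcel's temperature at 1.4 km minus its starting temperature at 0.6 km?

From 600 m to 1100 m (dry): cools by 9.9 × 0.5 = 4.95°C, giving 18.95°C.
From 1100 m to 3400 m (saturated): cools by 4.7 × 2.3 = 10.81°C, giving 8.14°C.
From 3400 m to 1400 m (dry descent): warms by 9.9 × 2 = 19.8°C, giving 27.94°C.
Net change vs windward start: 27.94 − 23.9 = +4.04°C

+4.04°C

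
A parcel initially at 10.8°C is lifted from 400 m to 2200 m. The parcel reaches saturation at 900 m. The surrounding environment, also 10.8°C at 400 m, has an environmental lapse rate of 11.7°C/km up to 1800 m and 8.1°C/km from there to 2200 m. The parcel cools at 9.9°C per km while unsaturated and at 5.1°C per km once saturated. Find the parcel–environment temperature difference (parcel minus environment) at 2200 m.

Parcel:
  400 → 900 m (dry, 9.9°C/km): ΔT = -9.9 × 0.5 = -4.95°C → T = 5.85°C
  900 → 2200 m (saturated, 5.1°C/km): ΔT = -5.1 × 1.3 = -6.63°C → T = -0.78°C
Environment:
  400 → 1800 m (environment, lower layer, 11.7°C/km): ΔT = -11.7 × 1.4 = -16.38°C → T = -5.58°C
  1800 → 2200 m (environment, upper layer, 8.1°C/km): ΔT = -8.1 × 0.4 = -3.24°C → T = -8.82°C
T_parcel − T_env = -0.78 − (-8.82) = +8.04°C

+8.04°C (parcel warmer than environment)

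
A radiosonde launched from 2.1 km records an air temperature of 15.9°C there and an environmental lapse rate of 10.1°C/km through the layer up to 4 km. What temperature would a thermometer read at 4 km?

Environmental to 4000 m: -10.1 × 1.9 km = -19.19°C, so T = -3.29°C.

-3.29°C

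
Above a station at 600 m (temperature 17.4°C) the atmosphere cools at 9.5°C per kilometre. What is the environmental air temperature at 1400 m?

From 600 m to 1400 m (environmental): cools by 9.5 × 0.8 = 7.6°C, giving 9.8°C.

9.8°C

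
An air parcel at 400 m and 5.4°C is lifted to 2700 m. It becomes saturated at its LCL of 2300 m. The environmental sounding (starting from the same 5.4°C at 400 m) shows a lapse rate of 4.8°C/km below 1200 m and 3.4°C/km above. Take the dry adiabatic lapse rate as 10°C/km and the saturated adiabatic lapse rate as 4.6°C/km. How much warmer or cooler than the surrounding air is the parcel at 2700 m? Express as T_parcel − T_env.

Parcel:
  400–2300 m, dry: Δz = 1.9 km ⇒ ΔT = -19°C; T = -13.6°C
  2300–2700 m, saturated: Δz = 0.4 km ⇒ ΔT = -1.84°C; T = -15.44°C
Environment:
  400–1200 m, environment, lower layer: Δz = 0.8 km ⇒ ΔT = -3.84°C; T = 1.56°C
  1200–2700 m, environment, upper layer: Δz = 1.5 km ⇒ ΔT = -5.1°C; T = -3.54°C
T_parcel − T_env = -15.44 − (-3.54) = -11.9°C

-11.9°C (parcel cooler than environment)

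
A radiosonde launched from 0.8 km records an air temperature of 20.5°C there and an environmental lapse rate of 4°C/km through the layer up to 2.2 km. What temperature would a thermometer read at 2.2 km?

800 → 2200 m (environmental, 4°C/km): ΔT = -4 × 1.4 = -5.6°C → T = 14.9°C

14.9°C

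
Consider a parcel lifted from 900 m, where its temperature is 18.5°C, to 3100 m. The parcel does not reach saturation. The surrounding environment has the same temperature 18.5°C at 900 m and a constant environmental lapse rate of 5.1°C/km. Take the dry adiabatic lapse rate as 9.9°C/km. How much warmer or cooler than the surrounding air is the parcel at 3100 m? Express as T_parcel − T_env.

Parcel:
  900–3100 m, dry: Δz = 2.2 km ⇒ ΔT = -21.78°C; T = -3.28°C
Environment:
  900–3100 m, environment: Δz = 2.2 km ⇒ ΔT = -11.22°C; T = 7.28°C
T_parcel − T_env = -3.28 − 7.28 = -10.56°C

-10.56°C (parcel cooler than environment)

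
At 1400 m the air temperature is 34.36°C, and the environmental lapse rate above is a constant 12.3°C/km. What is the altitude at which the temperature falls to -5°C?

Height above start = (34.36 − (-5)) / 12.3 = 3.2 km
Altitude = 1400 m + 3200 m = 4600 m

4600 m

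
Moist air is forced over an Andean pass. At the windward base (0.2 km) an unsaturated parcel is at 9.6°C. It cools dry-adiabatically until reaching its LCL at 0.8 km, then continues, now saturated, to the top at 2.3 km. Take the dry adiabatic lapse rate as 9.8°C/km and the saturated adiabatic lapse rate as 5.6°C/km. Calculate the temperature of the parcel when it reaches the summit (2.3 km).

-4.68°C

200 → 800 m (dry, 9.8°C/km): ΔT = -9.8 × 0.6 = -5.88°C → T = 3.72°C
800 → 2300 m (saturated, 5.6°C/km): ΔT = -5.6 × 1.5 = -8.4°C → T = -4.68°C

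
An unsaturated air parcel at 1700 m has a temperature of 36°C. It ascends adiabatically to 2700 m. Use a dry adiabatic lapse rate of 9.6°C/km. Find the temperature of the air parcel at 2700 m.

26.4°C

1700–2700 m, dry adiabatic: Δz = 1 km ⇒ ΔT = -9.6°C; T = 26.4°C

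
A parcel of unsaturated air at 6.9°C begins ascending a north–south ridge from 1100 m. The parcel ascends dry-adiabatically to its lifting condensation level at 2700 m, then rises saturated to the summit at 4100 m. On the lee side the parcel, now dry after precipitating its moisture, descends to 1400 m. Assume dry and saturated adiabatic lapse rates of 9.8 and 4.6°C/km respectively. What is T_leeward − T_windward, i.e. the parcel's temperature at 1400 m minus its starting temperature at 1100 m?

+4.34°C

1100–2700 m, dry: Δz = 1.6 km ⇒ ΔT = -15.68°C; T = -8.78°C
2700–4100 m, saturated: Δz = 1.4 km ⇒ ΔT = -6.44°C; T = -15.22°C
4100–1400 m, dry descent: Δz = 2.7 km ⇒ ΔT = +26.46°C; T = 11.24°C
Net change vs windward start: 11.24 − 6.9 = +4.34°C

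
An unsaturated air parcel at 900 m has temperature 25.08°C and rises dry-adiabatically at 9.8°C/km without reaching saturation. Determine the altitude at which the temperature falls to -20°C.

Height above start = (25.08 − (-20)) / 9.8 = 4.6 km
Altitude = 900 m + 4600 m = 5500 m

5500 m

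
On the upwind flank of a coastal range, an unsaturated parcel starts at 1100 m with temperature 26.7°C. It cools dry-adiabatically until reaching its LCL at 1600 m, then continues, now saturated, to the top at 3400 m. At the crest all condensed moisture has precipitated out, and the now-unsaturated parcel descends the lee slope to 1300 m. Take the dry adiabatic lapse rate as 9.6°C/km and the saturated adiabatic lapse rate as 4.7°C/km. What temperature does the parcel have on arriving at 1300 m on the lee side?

1100–1600 m, dry: Δz = 0.5 km ⇒ ΔT = -4.8°C; T = 21.9°C
1600–3400 m, saturated: Δz = 1.8 km ⇒ ΔT = -8.46°C; T = 13.44°C
3400–1300 m, dry descent: Δz = 2.1 km ⇒ ΔT = +20.16°C; T = 33.6°C

33.6°C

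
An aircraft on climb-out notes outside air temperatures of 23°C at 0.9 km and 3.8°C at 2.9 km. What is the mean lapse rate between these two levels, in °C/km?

Γ = −ΔT/Δz = (23 − 3.8) / (2900 − 900) m
  = 19.2°C / 2 km = 9.6°C/km

9.6°C/km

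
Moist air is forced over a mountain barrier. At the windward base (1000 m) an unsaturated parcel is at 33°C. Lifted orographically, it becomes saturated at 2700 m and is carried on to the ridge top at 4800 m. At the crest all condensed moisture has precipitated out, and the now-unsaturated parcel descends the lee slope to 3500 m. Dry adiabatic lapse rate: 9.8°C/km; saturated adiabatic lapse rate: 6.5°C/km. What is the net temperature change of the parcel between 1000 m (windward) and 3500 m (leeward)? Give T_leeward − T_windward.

-17.57°C

From 1000 m to 2700 m (dry): cools by 9.8 × 1.7 = 16.66°C, giving 16.34°C.
From 2700 m to 4800 m (saturated): cools by 6.5 × 2.1 = 13.65°C, giving 2.69°C.
From 4800 m to 3500 m (dry descent): warms by 9.8 × 1.3 = 12.74°C, giving 15.43°C.
Net change vs windward start: 15.43 − 33 = -17.57°C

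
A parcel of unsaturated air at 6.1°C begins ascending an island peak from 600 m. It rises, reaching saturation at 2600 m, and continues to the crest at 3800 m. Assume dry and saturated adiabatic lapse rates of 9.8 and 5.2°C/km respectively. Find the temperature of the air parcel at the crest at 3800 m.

600 → 2600 m (dry, 9.8°C/km): ΔT = -9.8 × 2 = -19.6°C → T = -13.5°C
2600 → 3800 m (saturated, 5.2°C/km): ΔT = -5.2 × 1.2 = -6.24°C → T = -19.74°C

-19.74°C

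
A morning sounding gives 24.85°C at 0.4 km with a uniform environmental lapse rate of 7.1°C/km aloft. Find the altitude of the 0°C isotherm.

3.9 km

Height above start = (24.85 − 0) / 7.1 = 3.5 km
Altitude = 400 m + 3500 m = 3900 m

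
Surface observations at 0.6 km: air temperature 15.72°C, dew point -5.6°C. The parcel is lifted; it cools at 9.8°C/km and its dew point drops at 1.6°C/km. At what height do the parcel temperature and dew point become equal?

T and T_d converge at 9.8 − 1.6 = 8.2°C per km
Height above start = (15.72 − (-5.6)) / 8.2 = 2.6 km
LCL altitude = 600 m + 2600 m = 3200 m

3.2 km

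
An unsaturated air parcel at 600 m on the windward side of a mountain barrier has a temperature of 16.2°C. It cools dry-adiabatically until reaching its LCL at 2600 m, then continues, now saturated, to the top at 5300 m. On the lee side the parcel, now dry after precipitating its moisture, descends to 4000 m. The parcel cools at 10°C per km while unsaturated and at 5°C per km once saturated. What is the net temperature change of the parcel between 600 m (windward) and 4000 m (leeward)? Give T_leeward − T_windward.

600 → 2600 m (dry, 10°C/km): ΔT = -10 × 2 = -20°C → T = -3.8°C
2600 → 5300 m (saturated, 5°C/km): ΔT = -5 × 2.7 = -13.5°C → T = -17.3°C
5300 → 4000 m (dry descent, 10°C/km): ΔT = +10 × 1.3 = +13°C → T = -4.3°C
Net change vs windward start: -4.3 − 16.2 = -20.5°C

-20.5°C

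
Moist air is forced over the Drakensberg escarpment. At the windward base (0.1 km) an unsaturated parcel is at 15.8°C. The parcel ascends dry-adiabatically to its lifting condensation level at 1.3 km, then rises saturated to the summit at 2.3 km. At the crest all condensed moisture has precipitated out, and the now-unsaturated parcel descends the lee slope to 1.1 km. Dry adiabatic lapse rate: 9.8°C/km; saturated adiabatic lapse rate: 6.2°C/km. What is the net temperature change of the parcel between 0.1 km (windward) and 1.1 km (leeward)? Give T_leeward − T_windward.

-6.2°C

Dry to 1300 m: -9.8 × 1.2 km = -11.76°C, so T = 4.04°C.
Saturated to 2300 m: -6.2 × 1 km = -6.2°C, so T = -2.16°C.
Dry descent to 1100 m: +9.8 × 1.2 km = +11.76°C, so T = 9.6°C.
Net change vs windward start: 9.6 − 15.8 = -6.2°C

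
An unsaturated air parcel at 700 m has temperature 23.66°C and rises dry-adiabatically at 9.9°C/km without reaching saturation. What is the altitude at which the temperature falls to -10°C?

Height above start = (23.66 − (-10)) / 9.9 = 3.4 km
Altitude = 700 m + 3400 m = 4100 m

4100 m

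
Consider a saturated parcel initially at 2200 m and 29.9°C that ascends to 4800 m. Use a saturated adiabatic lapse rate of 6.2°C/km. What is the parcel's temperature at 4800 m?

13.78°C

2200–4800 m, saturated adiabatic: Δz = 2.6 km ⇒ ΔT = -16.12°C; T = 13.78°C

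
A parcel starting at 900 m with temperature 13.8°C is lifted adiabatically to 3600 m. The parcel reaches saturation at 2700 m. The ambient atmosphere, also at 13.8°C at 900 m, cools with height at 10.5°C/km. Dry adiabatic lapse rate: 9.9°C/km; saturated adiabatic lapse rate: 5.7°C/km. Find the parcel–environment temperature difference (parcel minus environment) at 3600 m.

+5.4°C (parcel warmer than environment)

Parcel:
  900–2700 m, dry: Δz = 1.8 km ⇒ ΔT = -17.82°C; T = -4.02°C
  2700–3600 m, saturated: Δz = 0.9 km ⇒ ΔT = -5.13°C; T = -9.15°C
Environment:
  900–3600 m, environment: Δz = 2.7 km ⇒ ΔT = -28.35°C; T = -14.55°C
T_parcel − T_env = -9.15 − (-14.55) = +5.4°C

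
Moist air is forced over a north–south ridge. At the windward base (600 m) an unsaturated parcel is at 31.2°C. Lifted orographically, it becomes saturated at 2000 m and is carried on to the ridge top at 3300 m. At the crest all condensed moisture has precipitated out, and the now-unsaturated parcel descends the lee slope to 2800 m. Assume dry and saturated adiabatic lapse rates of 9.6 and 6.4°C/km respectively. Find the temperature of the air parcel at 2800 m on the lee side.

14.24°C

From 600 m to 2000 m (dry): cools by 9.6 × 1.4 = 13.44°C, giving 17.76°C.
From 2000 m to 3300 m (saturated): cools by 6.4 × 1.3 = 8.32°C, giving 9.44°C.
From 3300 m to 2800 m (dry descent): warms by 9.6 × 0.5 = 4.8°C, giving 14.24°C.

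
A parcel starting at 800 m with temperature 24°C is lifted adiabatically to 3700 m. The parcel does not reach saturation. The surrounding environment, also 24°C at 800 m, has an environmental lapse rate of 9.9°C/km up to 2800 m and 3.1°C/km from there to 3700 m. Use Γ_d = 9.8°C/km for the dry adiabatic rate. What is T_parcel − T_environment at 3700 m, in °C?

Parcel:
  800–3700 m, dry: Δz = 2.9 km ⇒ ΔT = -28.42°C; T = -4.42°C
Environment:
  800–2800 m, environment, lower layer: Δz = 2 km ⇒ ΔT = -19.8°C; T = 4.2°C
  2800–3700 m, environment, upper layer: Δz = 0.9 km ⇒ ΔT = -2.79°C; T = 1.41°C
T_parcel − T_env = -4.42 − 1.41 = -5.83°C

-5.83°C (parcel cooler than environment)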